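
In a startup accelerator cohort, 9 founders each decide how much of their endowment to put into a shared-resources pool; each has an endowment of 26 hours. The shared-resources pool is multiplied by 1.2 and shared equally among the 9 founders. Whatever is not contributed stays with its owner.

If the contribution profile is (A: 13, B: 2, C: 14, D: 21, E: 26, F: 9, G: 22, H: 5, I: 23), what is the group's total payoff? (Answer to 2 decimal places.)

261.00 hours

Total contributed: 13 + 2 + 14 + 21 + 26 + 9 + 22 + 5 + 23 = 135; total kept: 9 × 26 − 135 = 99.
The shared-resources pool pays out 1.2 × 135 = 162.00 in aggregate.
Group total = 99 + 162.00 = 261.00.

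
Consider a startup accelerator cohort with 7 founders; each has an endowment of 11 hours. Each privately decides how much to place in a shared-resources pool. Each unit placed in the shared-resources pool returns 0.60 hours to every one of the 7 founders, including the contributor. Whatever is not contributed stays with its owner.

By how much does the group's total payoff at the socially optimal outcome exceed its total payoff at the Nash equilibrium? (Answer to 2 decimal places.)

246.40 hours

The private return per contributed unit is 0.60 < 1, so contributing 0 is dominant for every player. At the Nash equilibrium everyone keeps their 11, and the group total is 7 × 11 = 77.
Each contributed unit returns 4.200 to the group as a whole (0.60 to each of 7 players), which exceeds 1, so the social optimum is full contribution: group total = 4.200 × 77 = 323.40.
Efficiency loss = 323.40 − 77 = 246.40.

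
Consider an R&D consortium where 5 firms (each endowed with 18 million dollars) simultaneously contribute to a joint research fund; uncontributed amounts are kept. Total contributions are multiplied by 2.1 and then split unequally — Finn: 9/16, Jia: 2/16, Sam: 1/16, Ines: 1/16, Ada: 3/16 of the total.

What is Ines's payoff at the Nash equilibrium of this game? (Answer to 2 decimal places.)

20.36 million dollars

A player with share s gets back 2.1·s per unit contributed, so full contribution is dominant for anyone with s > 1/2.1 = 0.4762 and zero contribution is dominant for anyone below.
Finn alone (share 9/16) is above the threshold, contributing 18; the remaining 4 contribute 0. Total contributed: 18.
Ines keeps 18 and receives 2.1 × 18 × 1/16 = 2.36 from the joint research fund, for a payoff of 20.36.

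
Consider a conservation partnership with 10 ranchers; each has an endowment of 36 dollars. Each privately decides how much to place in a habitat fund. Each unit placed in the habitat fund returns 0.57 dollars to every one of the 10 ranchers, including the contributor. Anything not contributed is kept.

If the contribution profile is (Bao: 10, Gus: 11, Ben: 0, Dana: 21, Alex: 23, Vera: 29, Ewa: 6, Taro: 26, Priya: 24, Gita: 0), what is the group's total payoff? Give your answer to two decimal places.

1065.00 dollars

Total contributed: 10 + 11 + 0 + 21 + 23 + 29 + 6 + 26 + 24 + 0 = 150; total kept: 10 × 36 − 150 = 210.
The habitat fund pays out 0.57 × 10 × 150 = 855.00 in aggregate.
Group total = 210 + 855.00 = 1065.00.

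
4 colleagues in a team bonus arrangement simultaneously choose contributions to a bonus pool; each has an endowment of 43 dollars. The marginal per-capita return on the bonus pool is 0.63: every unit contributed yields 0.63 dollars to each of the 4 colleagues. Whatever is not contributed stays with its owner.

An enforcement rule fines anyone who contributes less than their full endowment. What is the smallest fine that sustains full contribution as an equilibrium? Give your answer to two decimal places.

15.91 dollars

Given the others contribute fully, the best deviation is to contribute 0 (any partial contribution still incurs the fine and gives up units whose private return 0.63 is below 1).
Deviating from 43 to 0 saves 43 dollars but forfeits the deviator's share of the drop in the bonus pool: 0.63 × 43 = 27.09.
So the deviation gain is 43 − 27.09 = 15.91, and the fine must be at least 15.91 dollars to wipe it out.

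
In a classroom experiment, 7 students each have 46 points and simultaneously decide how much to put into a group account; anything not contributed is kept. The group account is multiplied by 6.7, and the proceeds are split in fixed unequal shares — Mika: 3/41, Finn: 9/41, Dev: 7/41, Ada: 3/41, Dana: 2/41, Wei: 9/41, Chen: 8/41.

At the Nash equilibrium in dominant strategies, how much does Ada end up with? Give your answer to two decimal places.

For player j, contributing a unit is worthwhile iff 6.7 × (j's share) ≥ 1, i.e. iff j's share is at least 0.1493.
Finn, Dev, Wei and Chen are above the threshold, contributing 46 each; the remaining 3 contribute 0. Total contributed: 184.
Ada keeps 46 and receives 6.7 × 184 × 3/41 = 90.20 from the group account, for a payoff of 136.20.

136.20 points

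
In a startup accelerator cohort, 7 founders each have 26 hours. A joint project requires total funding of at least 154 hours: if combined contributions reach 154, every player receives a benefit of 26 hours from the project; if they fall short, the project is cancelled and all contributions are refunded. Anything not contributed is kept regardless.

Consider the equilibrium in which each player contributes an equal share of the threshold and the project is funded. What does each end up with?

Equal share of the threshold: 154/7 = 22.
At this profile no one gains by cutting their contribution: any cut drops the total below 154, the project is cancelled, contributions are refunded, and the deviator ends with 26, which is less than 26 − 22 + 26 = 30. Contributing more than 22 just wastes the excess. So contributing exactly 22 is a best response.
Each player's payoff: 26 − 22 + 26 = 30.

30 hours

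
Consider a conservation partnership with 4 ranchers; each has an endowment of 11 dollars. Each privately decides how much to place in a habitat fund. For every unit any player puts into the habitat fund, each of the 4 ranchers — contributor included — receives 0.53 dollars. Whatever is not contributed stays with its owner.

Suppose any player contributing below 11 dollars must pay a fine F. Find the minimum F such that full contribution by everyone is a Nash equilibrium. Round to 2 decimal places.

5.17 dollars

Given the others contribute fully, the best deviation is to contribute 0 (any partial contribution still incurs the fine and gives up units whose private return 0.53 is below 1).
Deviating from 11 to 0 saves 11 dollars but forfeits the deviator's share of the drop in the habitat fund: 0.53 × 11 = 5.83.
So the deviation gain is 11 − 5.83 = 5.17, and the fine must be at least 5.17 dollars to wipe it out.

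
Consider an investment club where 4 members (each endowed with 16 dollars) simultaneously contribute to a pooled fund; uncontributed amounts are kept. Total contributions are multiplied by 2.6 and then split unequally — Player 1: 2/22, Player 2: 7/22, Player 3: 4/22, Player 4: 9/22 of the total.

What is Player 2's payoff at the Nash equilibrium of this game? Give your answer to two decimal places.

A player with share s gets back 2.6·s per unit contributed, so full contribution is dominant for anyone with s > 1/2.6 = 0.3846 and zero contribution is dominant for anyone below.
The only share above 0.3846 is Player 4's 9/22, contributing 16; the remaining 3 contribute 0. Total contributed: 16.
Player 2 keeps 16 and receives 2.6 × 16 × 7/22 = 13.24 from the pooled fund, for a payoff of 29.24.

29.24 dollars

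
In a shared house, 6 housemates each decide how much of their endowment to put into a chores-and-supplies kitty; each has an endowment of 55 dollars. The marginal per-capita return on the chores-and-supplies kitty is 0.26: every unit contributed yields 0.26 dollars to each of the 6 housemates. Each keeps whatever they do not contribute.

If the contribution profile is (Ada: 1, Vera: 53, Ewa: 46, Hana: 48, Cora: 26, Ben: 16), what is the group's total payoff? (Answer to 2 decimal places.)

Total contributed: 1 + 53 + 46 + 48 + 26 + 16 = 190; total kept: 6 × 55 − 190 = 140.
The chores-and-supplies kitty pays out 0.26 × 6 × 190 = 296.40 in aggregate.
Group total = 140 + 296.40 = 436.40.

436.40 dollars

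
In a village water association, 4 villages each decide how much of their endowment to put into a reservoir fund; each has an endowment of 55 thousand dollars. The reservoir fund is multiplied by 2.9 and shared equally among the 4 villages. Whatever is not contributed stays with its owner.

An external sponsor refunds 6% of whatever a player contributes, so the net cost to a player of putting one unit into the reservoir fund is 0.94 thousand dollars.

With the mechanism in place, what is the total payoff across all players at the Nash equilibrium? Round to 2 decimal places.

Even with the mechanism, each unit contributed returns only (2.9/4) / 0.94 = 0.7713 per unit of net cost, so contributing nothing is still dominant.
At the Nash equilibrium no one contributes; group total payoff = 4 × 55 = 220.

220.00 thousand dollars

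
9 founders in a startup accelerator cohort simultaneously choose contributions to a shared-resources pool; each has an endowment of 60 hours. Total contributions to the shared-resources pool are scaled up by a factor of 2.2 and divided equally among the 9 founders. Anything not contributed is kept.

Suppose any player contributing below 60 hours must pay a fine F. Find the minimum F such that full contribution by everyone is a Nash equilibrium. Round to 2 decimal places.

Given the others contribute fully, the best deviation is to contribute 0 (any partial contribution still incurs the fine and gives up units whose private return 0.2444 is below 1).
Deviating from 60 to 0 saves 60 hours but forfeits the deviator's share of the drop in the shared-resources pool: 2.2/9 × 60 = 14.67.
So the deviation gain is 60 − 14.67 = 45.33, and the fine must be at least 45.33 hours to wipe it out.

45.33 hours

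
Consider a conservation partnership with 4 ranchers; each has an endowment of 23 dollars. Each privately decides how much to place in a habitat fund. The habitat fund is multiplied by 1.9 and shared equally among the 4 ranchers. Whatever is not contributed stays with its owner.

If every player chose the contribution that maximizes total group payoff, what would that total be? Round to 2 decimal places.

174.80 dollars

Each contributed unit returns 1.900 to the group as a whole (0.4750 to each of 4 players), which exceeds 1, so the social optimum is full contribution: group total = 1.900 × 92 = 174.80.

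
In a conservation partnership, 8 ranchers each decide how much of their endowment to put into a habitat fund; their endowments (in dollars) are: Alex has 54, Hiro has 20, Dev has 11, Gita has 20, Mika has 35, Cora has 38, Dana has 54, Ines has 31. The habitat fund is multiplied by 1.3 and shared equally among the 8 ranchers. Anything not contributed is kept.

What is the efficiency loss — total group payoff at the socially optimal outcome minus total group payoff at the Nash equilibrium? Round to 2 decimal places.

78.90 dollars

The private return per contributed unit is 1.3/8 = 0.1625 < 1 for every player regardless of endowment, so the Nash equilibrium is zero contribution and the group total is Σ E_j = 54 + 20 + 11 + 20 + 35 + 38 + 54 + 31 = 263.
Each contributed unit returns 1.300 to the group, so the social optimum is full contribution by everyone: group total = 1.300 × 263 = 341.90.
Efficiency loss = (1.300 − 1) × 263 = 78.90.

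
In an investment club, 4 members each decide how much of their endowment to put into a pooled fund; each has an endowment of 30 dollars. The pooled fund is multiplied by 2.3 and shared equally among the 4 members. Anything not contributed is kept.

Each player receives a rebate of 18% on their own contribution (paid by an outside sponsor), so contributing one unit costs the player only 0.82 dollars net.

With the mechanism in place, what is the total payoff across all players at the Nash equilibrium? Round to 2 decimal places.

120.00 dollars

Even with the mechanism, each unit contributed returns only (2.3/4) / 0.82 = 0.7012 per unit of net cost, so contributing nothing is still dominant.
At the Nash equilibrium no one contributes; group total payoff = 4 × 30 = 120.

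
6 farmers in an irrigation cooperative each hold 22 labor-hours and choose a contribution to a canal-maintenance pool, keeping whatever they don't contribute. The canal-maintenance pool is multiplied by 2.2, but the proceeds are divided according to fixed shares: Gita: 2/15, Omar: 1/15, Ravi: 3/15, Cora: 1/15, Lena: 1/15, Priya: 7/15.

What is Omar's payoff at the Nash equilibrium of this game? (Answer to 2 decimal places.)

For player j, contributing a unit is worthwhile iff 2.2 × (j's share) ≥ 1, i.e. iff j's share is at least 0.4545.
The only share above 0.4545 is Priya's 7/15, contributing 22; the remaining 5 contribute 0. Total contributed: 22.
Omar keeps 22 and receives 2.2 × 22 × 1/15 = 3.23 from the canal-maintenance pool, for a payoff of 25.23.

25.23 labor-hours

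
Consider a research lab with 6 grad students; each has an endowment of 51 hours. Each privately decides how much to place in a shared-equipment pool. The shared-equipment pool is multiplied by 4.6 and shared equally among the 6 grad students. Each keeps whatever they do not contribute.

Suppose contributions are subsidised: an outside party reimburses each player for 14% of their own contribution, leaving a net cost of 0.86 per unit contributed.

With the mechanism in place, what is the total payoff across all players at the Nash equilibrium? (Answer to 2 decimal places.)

With the mechanism, a contributed unit returns (4.6/6) / 0.86 = 0.8915 per unit of net cost — still below 1 — so contributing 0 remains dominant for every player.
Everyone keeps their endowment and the group total is 6 × 51 = 306.

306.00 hours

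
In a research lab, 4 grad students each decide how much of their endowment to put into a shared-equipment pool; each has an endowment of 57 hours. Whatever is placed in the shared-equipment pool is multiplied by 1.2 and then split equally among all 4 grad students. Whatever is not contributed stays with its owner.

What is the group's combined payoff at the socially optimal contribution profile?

Each contributed unit returns 1.200 to the group as a whole (0.3000 to each of 4 players), which exceeds 1, so the social optimum is full contribution: group total = 1.200 × 228 = 273.60.

273.60 hours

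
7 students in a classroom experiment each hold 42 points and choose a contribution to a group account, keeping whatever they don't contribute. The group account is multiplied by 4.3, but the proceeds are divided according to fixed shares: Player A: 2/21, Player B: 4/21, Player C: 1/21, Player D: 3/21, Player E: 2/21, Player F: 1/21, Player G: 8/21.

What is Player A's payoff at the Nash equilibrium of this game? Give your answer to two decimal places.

For player j, contributing a unit is worthwhile iff 4.3 × (j's share) ≥ 1, i.e. iff j's share is at least 0.2326.
The only share above 0.2326 is Player G's 8/21, contributing 42; the remaining 6 contribute 0. Total contributed: 42.
Player A keeps 42 and receives 4.3 × 42 × 2/21 = 17.20 from the group account, for a payoff of 59.20.

59.20 points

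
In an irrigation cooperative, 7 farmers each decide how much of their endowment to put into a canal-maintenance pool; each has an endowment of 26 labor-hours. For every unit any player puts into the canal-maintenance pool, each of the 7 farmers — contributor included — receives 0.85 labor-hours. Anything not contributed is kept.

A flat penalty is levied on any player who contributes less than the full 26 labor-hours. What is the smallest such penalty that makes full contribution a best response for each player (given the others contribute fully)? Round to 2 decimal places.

3.90 labor-hours

Given the others contribute fully, the best deviation is to contribute 0 (any partial contribution still incurs the fine and gives up units whose private return 0.85 is below 1).
Deviating from 26 to 0 saves 26 labor-hours but forfeits the deviator's share of the drop in the canal-maintenance pool: 0.85 × 26 = 22.10.
So the deviation gain is 26 − 22.10 = 3.90, and the fine must be at least 3.90 labor-hours to wipe it out.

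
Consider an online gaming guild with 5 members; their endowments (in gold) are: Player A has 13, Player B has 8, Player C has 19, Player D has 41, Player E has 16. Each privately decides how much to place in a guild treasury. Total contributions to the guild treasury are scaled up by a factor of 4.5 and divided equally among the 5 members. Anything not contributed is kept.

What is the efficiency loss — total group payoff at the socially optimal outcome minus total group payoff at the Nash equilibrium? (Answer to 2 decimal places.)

339.50 gold

The private return per contributed unit is 4.5/5 = 0.9000 < 1 for every player regardless of endowment, so the Nash equilibrium is zero contribution and the group total is Σ E_j = 13 + 8 + 19 + 41 + 16 = 97.
Each contributed unit returns 4.500 to the group, so the social optimum is full contribution by everyone: group total = 4.500 × 97 = 436.50.
Efficiency loss = (4.500 − 1) × 97 = 339.50.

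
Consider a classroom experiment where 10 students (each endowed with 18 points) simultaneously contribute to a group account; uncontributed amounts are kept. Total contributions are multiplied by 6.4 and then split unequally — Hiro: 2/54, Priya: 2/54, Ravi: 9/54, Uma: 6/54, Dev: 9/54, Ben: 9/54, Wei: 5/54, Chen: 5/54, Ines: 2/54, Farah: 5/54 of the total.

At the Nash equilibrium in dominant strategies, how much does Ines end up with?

For player j, contributing a unit is worthwhile iff 6.4 × (j's share) ≥ 1, i.e. iff j's share is at least 0.1563.
Ravi, Dev and Ben are above the threshold, contributing 18 each; the remaining 7 contribute 0. Total contributed: 54.
Ines keeps 18 and receives 6.4 × 54 × 2/54 = 12.80 from the group account, for a payoff of 30.80.

30.80 points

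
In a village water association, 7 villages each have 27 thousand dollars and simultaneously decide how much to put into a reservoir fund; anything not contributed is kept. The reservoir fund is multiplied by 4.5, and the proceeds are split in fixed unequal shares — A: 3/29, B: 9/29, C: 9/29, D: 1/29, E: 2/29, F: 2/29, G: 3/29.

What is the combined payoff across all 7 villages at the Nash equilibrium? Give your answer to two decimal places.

For player j, contributing a unit is worthwhile iff 4.5 × (j's share) ≥ 1, i.e. iff j's share is at least 0.2222.
The shares above 0.2222 belong to B and C, contributing 27 each; the remaining 5 contribute 0. Total contributed: 54.
The reservoir fund pays out 4.5 × 54 = 243.00 in total (split across the unequal shares, but the aggregate is all that matters for the group sum).
The 5 free-riders keep 27 each, adding 135. Group total = 135 + 243.00 = 378.00.

378.00 thousand dollars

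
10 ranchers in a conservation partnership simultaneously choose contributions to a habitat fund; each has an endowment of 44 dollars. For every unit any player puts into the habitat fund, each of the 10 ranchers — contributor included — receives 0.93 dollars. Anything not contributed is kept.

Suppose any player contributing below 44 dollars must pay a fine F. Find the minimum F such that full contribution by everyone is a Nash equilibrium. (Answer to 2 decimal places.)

Given the others contribute fully, the best deviation is to contribute 0 (any partial contribution still incurs the fine and gives up units whose private return 0.93 is below 1).
Deviating from 44 to 0 saves 44 dollars but forfeits the deviator's share of the drop in the habitat fund: 0.93 × 44 = 40.92.
So the deviation gain is 44 − 40.92 = 3.08, and the fine must be at least 3.08 dollars to wipe it out.

3.08 dollars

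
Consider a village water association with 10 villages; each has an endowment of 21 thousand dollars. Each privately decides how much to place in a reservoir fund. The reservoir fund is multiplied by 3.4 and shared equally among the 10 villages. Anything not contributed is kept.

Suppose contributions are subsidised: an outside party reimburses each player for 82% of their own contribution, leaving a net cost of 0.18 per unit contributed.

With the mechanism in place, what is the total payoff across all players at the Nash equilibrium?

886.20 thousand dollars

The effective private return per unit is now (3.4/10) / 0.18 = 1.8889 > 1, so every player's dominant strategy flips to full contribution.
So the Nash equilibrium is full contribution by all 10; the group earns 10 × (21 × 0.82 + 3.4 × 21) = 886.20.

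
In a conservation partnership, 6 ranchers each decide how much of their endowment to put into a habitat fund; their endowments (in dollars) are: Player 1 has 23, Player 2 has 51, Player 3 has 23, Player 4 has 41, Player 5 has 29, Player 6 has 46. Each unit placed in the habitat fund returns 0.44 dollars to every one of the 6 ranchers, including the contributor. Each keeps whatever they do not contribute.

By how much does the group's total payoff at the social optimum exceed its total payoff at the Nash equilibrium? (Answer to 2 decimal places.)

The private return per contributed unit is 0.44 < 1 for everyone, so the Nash equilibrium is zero contribution and the group total is Σ E_j = 23 + 51 + 23 + 41 + 29 + 46 = 213.
Each contributed unit returns 2.640 to the group, so the social optimum is full contribution by everyone: group total = 2.640 × 213 = 562.32.
Efficiency loss = (2.640 − 1) × 213 = 349.32.

349.32 dollars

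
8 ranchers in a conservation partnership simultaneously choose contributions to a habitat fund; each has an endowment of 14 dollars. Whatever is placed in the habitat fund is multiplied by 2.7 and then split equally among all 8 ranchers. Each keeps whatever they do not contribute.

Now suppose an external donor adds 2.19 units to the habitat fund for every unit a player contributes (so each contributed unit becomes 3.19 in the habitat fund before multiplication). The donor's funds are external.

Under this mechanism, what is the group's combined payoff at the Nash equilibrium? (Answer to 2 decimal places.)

The effective private return per unit is now 2.7 × 3.19 / 8 = 1.0766 > 1, so every player's dominant strategy flips to full contribution.
So the Nash equilibrium is full contribution by all 8; the group earns 2.7 × 3.19 × 112 = 964.66.

964.66 dollars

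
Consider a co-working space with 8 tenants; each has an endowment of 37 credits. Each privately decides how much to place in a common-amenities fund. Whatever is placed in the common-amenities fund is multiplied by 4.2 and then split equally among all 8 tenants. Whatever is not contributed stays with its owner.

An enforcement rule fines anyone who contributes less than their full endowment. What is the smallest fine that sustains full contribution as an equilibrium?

17.58 credits

Given the others contribute fully, the best deviation is to contribute 0 (any partial contribution still incurs the fine and gives up units whose private return 0.5250 is below 1).
Deviating from 37 to 0 saves 37 credits but forfeits the deviator's share of the drop in the common-amenities fund: 4.2/8 × 37 = 19.42.
So the deviation gain is 37 − 19.42 = 17.58, and the fine must be at least 17.58 credits to wipe it out.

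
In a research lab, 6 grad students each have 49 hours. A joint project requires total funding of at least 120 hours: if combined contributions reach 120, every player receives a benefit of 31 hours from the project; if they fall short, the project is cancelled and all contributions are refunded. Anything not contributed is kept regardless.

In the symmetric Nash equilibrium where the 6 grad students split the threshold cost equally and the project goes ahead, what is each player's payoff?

60 hours

Equal share of the threshold: 120/6 = 20.
At this profile no one gains by cutting their contribution: any cut drops the total below 120, the project is cancelled, contributions are refunded, and the deviator ends with 49, which is less than 49 − 20 + 31 = 60. Contributing more than 20 just wastes the excess. So contributing exactly 20 is a best response.
Each player's payoff: 49 − 20 + 31 = 60.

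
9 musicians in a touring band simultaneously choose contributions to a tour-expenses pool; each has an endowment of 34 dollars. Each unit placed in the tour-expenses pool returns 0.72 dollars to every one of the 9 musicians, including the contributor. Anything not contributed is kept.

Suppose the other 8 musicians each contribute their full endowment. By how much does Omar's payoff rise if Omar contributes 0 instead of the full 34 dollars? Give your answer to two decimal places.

9.52 dollars

Switching from a contribution of 34 to 0 lets Omar keep an extra 34 dollars, but lowers the tour-expenses pool by 34, which costs Omar their own share of that drop: 0.72 × 34 = 24.48.
Net gain = 34 − 24.48 = 9.52. The private return per contributed unit (0.72) is below 1, so free-riding is indeed the best response regardless of what the others do.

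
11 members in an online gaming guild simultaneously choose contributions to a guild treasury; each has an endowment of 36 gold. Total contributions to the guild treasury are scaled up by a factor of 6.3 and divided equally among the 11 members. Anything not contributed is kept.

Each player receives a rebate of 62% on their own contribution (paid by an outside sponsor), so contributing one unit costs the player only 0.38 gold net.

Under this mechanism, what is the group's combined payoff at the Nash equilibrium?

With the mechanism, a contributed unit returns (6.3/11) / 0.38 = 1.5072 per unit of net cost to the contributor — now above 1 — so contributing fully is weakly dominant for every player.
So the Nash equilibrium is full contribution by all 11; the group earns 11 × (36 × 0.62 + 6.3 × 36) = 2740.32.

2740.32 gold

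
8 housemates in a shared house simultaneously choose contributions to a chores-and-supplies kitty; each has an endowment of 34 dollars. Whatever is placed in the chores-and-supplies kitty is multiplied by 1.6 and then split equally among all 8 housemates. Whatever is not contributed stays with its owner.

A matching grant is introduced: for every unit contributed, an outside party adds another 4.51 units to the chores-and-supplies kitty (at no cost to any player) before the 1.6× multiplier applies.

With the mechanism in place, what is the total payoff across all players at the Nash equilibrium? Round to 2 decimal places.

2397.95 dollars

With the mechanism, a contributed unit returns 1.6 × 5.51 / 8 = 1.1020 per unit of net cost to the contributor — now above 1 — so contributing fully is weakly dominant for every player.
So the Nash equilibrium is full contribution by all 8; the group earns 1.6 × 5.51 × 272 = 2397.95.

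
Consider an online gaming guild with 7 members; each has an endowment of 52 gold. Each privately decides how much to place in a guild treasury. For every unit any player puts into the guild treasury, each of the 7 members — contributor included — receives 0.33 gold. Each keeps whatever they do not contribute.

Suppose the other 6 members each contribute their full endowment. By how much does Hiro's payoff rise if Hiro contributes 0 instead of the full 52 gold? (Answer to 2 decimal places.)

34.84 gold

Switching from a contribution of 52 to 0 lets Hiro keep an extra 52 gold, but lowers the guild treasury by 52, which costs Hiro their own share of that drop: 0.33 × 52 = 17.16.
Net gain = 52 − 17.16 = 34.84. The private return per contributed unit (0.33) is below 1, so free-riding is indeed the best response regardless of what the others do.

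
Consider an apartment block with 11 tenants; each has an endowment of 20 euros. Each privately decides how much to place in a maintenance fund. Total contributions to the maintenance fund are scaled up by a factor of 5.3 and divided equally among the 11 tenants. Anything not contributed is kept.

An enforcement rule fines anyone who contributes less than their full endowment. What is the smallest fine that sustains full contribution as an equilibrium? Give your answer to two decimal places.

10.36 euros

Given the others contribute fully, the best deviation is to contribute 0 (any partial contribution still incurs the fine and gives up units whose private return 0.4818 is below 1).
Deviating from 20 to 0 saves 20 euros but forfeits the deviator's share of the drop in the maintenance fund: 5.3/11 × 20 = 9.64.
So the deviation gain is 20 − 9.64 = 10.36, and the fine must be at least 10.36 euros to wipe it out.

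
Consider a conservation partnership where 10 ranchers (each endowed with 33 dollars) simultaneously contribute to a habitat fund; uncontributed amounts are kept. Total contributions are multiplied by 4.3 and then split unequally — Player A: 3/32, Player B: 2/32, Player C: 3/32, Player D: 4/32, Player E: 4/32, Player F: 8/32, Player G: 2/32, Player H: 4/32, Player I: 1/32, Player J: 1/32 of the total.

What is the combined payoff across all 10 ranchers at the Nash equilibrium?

438.90 dollars

Player j's private return per contributed unit is 4.3 × (j's share). Contributing is weakly dominant for j when that share is at least 1/4.3 = 0.2326, and contributing 0 is dominant otherwise.
The only share above 0.2326 is Player F's 8/32, contributing 33; the remaining 9 contribute 0. Total contributed: 33.
The habitat fund pays out 4.3 × 33 = 141.90 in total (split across the unequal shares, but the aggregate is all that matters for the group sum).
The 9 free-riders keep 33 each, adding 297. Group total = 297 + 141.90 = 438.90.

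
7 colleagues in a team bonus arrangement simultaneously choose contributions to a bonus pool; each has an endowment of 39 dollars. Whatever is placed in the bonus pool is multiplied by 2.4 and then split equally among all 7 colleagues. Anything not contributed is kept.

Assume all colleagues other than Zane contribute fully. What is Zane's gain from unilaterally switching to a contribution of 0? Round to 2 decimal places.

25.63 dollars

Switching from a contribution of 39 to 0 lets Zane keep an extra 39 dollars, but lowers the bonus pool by 39, which costs Zane their own share of that drop: 2.4/7 × 39 = 13.37.
Net gain = 39 − 13.37 = 25.63. The private return per contributed unit (0.3429) is below 1, so free-riding is indeed the best response regardless of what the others do.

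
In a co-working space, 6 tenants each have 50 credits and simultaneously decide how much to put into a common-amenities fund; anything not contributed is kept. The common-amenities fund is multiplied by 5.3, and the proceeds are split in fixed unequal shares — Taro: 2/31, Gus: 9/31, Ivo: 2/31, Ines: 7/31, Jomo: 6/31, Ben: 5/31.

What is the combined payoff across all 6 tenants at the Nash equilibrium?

945.00 credits

A player with share s gets back 5.3·s per unit contributed, so full contribution is dominant for anyone with s > 1/5.3 = 0.1887 and zero contribution is dominant for anyone below.
The shares above 0.1887 belong to Gus, Ines and Jomo, contributing 50 each; the remaining 3 contribute 0. Total contributed: 150.
The common-amenities fund pays out 5.3 × 150 = 795.00 in total (split across the unequal shares, but the aggregate is all that matters for the group sum).
The 3 free-riders keep 50 each, adding 150. Group total = 150 + 795.00 = 945.00.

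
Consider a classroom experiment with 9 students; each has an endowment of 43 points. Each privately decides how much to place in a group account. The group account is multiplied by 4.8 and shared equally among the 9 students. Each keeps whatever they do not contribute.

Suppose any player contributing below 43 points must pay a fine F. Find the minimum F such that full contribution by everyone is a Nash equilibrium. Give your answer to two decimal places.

20.07 points

Given the others contribute fully, the best deviation is to contribute 0 (any partial contribution still incurs the fine and gives up units whose private return 0.5333 is below 1).
Deviating from 43 to 0 saves 43 points but forfeits the deviator's share of the drop in the group account: 4.8/9 × 43 = 22.93.
So the deviation gain is 43 − 22.93 = 20.07, and the fine must be at least 20.07 points to wipe it out.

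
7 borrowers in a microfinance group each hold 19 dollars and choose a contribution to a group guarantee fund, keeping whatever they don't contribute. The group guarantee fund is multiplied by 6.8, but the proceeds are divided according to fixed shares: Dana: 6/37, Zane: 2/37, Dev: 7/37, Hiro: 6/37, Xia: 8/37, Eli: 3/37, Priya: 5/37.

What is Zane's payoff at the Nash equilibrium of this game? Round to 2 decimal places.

A player with share s gets back 6.8·s per unit contributed, so full contribution is dominant for anyone with s > 1/6.8 = 0.1471 and zero contribution is dominant for anyone below.
The shares above 0.1471 belong to Dana, Dev, Hiro and Xia, contributing 19 each; the remaining 3 contribute 0. Total contributed: 76.
Zane keeps 19 and receives 6.8 × 76 × 2/37 = 27.94 from the group guarantee fund, for a payoff of 46.94.

46.94 dollars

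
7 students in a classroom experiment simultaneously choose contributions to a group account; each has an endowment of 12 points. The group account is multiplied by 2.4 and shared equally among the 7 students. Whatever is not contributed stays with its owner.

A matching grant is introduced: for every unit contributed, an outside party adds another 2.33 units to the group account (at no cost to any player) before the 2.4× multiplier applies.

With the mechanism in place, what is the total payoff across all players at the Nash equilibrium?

671.33 points

The effective private return per unit is now 2.4 × 3.33 / 7 = 1.1417 > 1, so every player's dominant strategy flips to full contribution.
So the Nash equilibrium is full contribution by all 7; the group earns 2.4 × 3.33 × 84 = 671.33.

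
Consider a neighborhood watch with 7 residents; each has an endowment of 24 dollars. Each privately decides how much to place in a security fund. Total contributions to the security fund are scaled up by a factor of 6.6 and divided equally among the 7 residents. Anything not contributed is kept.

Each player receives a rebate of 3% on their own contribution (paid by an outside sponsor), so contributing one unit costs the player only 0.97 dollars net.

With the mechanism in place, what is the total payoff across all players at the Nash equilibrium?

With the mechanism, a contributed unit returns (6.6/7) / 0.97 = 0.9720 per unit of net cost — still below 1 — so contributing 0 remains dominant for every player.
Everyone keeps their endowment and the group total is 7 × 24 = 168.

168.00 dollars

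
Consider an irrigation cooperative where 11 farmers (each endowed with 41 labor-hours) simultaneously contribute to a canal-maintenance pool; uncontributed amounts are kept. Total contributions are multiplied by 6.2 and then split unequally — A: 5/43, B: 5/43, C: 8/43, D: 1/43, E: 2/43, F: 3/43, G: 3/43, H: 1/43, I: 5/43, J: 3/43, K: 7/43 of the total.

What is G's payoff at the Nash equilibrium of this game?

76.47 labor-hours

Player j's private return per contributed unit is 6.2 × (j's share). Contributing is weakly dominant for j when that share is at least 1/6.2 = 0.1613, and contributing 0 is dominant otherwise.
C and K clear that bar, contributing 41 each; the remaining 9 contribute 0. Total contributed: 82.
G keeps 41 and receives 6.2 × 82 × 3/43 = 35.47 from the canal-maintenance pool, for a payoff of 76.47.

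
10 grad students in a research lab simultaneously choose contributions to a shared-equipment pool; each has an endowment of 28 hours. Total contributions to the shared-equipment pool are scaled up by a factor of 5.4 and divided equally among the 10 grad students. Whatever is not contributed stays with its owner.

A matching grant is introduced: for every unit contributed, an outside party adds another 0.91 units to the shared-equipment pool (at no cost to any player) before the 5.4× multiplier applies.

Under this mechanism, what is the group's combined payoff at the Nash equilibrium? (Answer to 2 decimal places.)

With the mechanism, a contributed unit returns 5.4 × 1.91 / 10 = 1.0314 per unit of net cost to the contributor — now above 1 — so contributing fully is weakly dominant for every player.
At the Nash equilibrium everyone contributes 28. Group total payoff = 5.4 × 1.91 × 280 = 2887.92.

2887.92 hours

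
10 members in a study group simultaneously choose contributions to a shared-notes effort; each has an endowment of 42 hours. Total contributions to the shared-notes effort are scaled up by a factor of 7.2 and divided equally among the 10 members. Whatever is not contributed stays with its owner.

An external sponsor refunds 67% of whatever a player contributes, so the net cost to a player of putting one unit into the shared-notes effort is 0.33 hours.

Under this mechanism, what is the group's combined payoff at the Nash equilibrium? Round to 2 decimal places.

With the mechanism, a contributed unit returns (7.2/10) / 0.33 = 2.1818 per unit of net cost to the contributor — now above 1 — so contributing fully is weakly dominant for every player.
So the Nash equilibrium is full contribution by all 10; the group earns 10 × (42 × 0.67 + 7.2 × 42) = 3305.40.

3305.40 hours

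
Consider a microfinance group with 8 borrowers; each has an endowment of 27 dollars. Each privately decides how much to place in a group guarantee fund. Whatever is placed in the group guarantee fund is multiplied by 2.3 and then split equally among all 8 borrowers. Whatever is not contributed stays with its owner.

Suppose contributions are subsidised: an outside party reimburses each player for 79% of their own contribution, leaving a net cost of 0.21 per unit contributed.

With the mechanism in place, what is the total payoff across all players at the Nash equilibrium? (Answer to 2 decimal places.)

Under the mechanism each unit contributed yields (2.3/8) / 0.21 = 1.3690 back to its contributor per unit of net cost, which exceeds 1, making full contribution the dominant choice for everyone.
At the Nash equilibrium everyone contributes 27. Group total payoff = 8 × (27 × 0.79 + 2.3 × 27) = 667.44.

667.44 dollars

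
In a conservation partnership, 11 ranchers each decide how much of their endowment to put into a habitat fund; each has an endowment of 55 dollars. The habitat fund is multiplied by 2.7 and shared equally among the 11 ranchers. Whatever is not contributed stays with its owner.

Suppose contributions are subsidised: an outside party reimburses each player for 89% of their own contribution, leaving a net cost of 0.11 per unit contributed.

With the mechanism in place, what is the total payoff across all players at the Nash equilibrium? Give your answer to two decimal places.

With the mechanism, a contributed unit returns (2.7/11) / 0.11 = 2.2314 per unit of net cost to the contributor — now above 1 — so contributing fully is weakly dominant for every player.
At the Nash equilibrium everyone contributes 55. Group total payoff = 11 × (55 × 0.89 + 2.7 × 55) = 2171.95.

2171.95 dollars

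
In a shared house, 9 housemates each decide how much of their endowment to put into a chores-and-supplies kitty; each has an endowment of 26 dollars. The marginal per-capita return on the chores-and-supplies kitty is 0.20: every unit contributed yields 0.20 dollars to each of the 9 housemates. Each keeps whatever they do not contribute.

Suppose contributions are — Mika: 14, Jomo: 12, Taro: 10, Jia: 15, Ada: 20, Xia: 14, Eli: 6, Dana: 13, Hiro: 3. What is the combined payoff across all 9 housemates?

Total contributed: 14 + 12 + 10 + 15 + 20 + 14 + 6 + 13 + 3 = 107; total kept: 9 × 26 − 107 = 127.
The chores-and-supplies kitty pays out 0.20 × 9 × 107 = 192.60 in aggregate.
Group total = 127 + 192.60 = 319.60.

319.60 dollars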